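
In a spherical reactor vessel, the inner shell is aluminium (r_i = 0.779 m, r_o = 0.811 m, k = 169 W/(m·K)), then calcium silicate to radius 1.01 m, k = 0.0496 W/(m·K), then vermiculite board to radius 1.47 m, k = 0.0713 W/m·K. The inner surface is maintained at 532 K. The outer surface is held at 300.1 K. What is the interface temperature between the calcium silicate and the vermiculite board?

T = 409 K

Treat each layer as a resistance in series:
  R_aluminium = (1/0.779 − 1/0.811)/(4πk) = 0.05065/(4π·169) = 2.385×10^-5 K/W
  R_calcium silicate = (1/0.811 − 1/1.01)/(4πk) = 0.2429/(4π·0.0496) = 0.3898 K/W
  R_vermiculite board = (1/1.01 − 1/1.47)/(4πk) = 0.3098/(4π·0.0713) = 0.3458 K/W
ΣR = 2.385×10^-5 + 0.3898 + 0.3458 = 0.7356 K/W
Q = ΔT/ΣR = (532 K − 300.1 K)/0.7356 = 315.3 W
From the inner boundary to the calcium silicate/vermiculite board interface, ΣR_partial = 0.3898 K/W.
T_interface = T_in − Q·ΣR_partial = 532 K − (315.3)(0.3898) = 409 K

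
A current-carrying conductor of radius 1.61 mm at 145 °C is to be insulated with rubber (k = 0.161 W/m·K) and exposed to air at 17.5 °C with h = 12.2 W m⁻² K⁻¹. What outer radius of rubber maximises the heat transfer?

For a cylinder, r_cr = k_ins/h = 0.161/12.2 = 0.0132 m = 1.32 cm

r_cr = 1.32 cm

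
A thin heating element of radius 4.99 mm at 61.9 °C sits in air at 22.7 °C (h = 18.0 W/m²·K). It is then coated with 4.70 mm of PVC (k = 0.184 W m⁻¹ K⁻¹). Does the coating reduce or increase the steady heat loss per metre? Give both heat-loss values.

Critical radius for a cylinder: r_cr = k/h = 0.0102 m = 1.02 cm.
Outer radius after coating: r₂ = 0.00499 + 0.00470 = 0.00969 m.
Since r₁ < r_cr and r₂ ≤ r_cr, the coating moves toward the maximum at r_cr — heat loss rises.
Bare: R = 1/(2πr₁h) = 1.772 m·K/W; Q = 39.2/1.772 = 22.1 W/m.
Coated: R = R_cond + R_conv = 1.487 m·K/W; Q = 39.2/1.487 = 26.4 W/m.

increases: 22.1 → 26.4 W/m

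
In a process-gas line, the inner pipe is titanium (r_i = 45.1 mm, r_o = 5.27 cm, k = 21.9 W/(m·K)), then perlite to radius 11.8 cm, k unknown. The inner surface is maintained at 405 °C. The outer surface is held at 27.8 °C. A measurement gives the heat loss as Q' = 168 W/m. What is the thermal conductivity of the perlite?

ΣR = ΔT/Q' = |405 − 27.8|/168 = 2.245 m·K/W
Known resistances:
  R'_titanium = ln(0.0527/0.0451)/(2πk) = 0.1557/(2π·21.9) = 0.001132 m·K/W
R_perlite = ΣR − ΣR_known = 2.245 − 0.001132 = 2.244 m·K/W
ln(r₂/r₁)/(2πk) = 2.244 ⇒ k = 0.8061/(2π·2.244) = 0.0572 W/m·K

k = 0.0572 W/m·K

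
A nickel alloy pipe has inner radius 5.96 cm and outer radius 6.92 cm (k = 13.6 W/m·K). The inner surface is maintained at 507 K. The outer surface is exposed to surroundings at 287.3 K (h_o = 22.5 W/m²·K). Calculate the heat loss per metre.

Q' = 2110 W/m

Treat each layer as a resistance in series:
  R'_nickel alloy = ln(0.0692/0.0596)/(2πk) = 0.1493/(2π·13.6) = 0.001748 m·K/W
  R'_conv,out = 1/(2πr h) = 1/(2π·0.0692·22.5) = 0.1022 m·K/W
ΣR = 0.001748 + 0.1022 = 0.1039 m·K/W
Q' = ΔT/ΣR = (507 K − 287.3 K)/0.1039 = 2110 W/m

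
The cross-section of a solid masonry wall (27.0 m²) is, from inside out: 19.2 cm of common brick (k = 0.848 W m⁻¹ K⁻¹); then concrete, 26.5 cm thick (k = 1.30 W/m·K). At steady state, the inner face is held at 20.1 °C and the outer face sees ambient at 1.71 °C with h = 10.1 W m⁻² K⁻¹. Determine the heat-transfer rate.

Treat each layer as a resistance in series:
  R_common brick = L/(kA) = 0.192/(0.848·27.0) = 0.008386 K/W
  R_concrete = L/(kA) = 0.265/(1.30·27.0) = 0.007550 K/W
  R_conv,out = 1/(hA) = 1/(10.1·27.0) = 0.003667 K/W
ΣR = 0.008386 + 0.007550 + 0.003667 = 0.01960 K/W
Q = ΔT/ΣR = (20.1 °C − 1.71 °C)/0.01960 = 938 W

Q = 938 W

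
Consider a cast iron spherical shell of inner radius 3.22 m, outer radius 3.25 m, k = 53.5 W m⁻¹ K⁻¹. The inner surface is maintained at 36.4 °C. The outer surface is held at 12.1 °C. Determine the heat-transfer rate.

Q = 4πk·ΔT/(1/r₁ − 1/r₂) = 4π × 53.5 × 24.3 / (1/3.22 − 1/3.25) = 5.70×10^6 W

Q = 5700 kW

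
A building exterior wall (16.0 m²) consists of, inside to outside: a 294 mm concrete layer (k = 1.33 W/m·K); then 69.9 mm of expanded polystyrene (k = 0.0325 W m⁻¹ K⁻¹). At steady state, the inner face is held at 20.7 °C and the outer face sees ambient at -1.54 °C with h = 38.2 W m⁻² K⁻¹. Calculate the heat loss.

Treat each layer as a resistance in series:
  R_concrete = L/(kA) = 0.294/(1.33·16.0) = 0.01382 K/W
  R_expanded polystyrene = L/(kA) = 0.0699/(0.0325·16.0) = 0.1344 K/W
  R_conv,out = 1/(hA) = 1/(38.2·16.0) = 0.001636 K/W
ΣR = 0.01382 + 0.1344 + 0.001636 = 0.1499 K/W
Q = ΔT/ΣR = (20.7 °C − -1.54 °C)/0.1499 = 148 W

Q = 148 W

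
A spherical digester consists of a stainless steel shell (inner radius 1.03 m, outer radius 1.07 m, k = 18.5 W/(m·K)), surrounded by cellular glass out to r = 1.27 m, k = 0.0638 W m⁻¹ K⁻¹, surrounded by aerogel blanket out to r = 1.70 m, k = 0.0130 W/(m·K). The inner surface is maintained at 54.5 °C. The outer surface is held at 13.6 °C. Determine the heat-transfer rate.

Q = 29.2 W

Resistance network (inner→outer):
  R_stainless steel = (1/1.03 − 1/1.07)/(4πk) = 0.03629/(4π·18.5) = 1.561×10^-4 K/W
  R_cellular glass = (1/1.07 − 1/1.27)/(4πk) = 0.1472/(4π·0.0638) = 0.1836 K/W
  R_aerogel blanket = (1/1.27 − 1/1.70)/(4πk) = 0.1992/(4π·0.0130) = 1.219 K/W
ΣR = 1.561×10^-4 + 0.1836 + 1.219 = 1.403 K/W
Q = ΔT/ΣR = (54.5 °C − 13.6 °C)/1.403 = 29.2 W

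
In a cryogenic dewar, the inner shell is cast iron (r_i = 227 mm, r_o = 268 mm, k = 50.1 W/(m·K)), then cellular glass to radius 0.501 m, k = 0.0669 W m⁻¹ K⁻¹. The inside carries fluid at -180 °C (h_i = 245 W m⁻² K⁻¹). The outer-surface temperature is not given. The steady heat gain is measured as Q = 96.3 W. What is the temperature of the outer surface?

T_out = 19.5 °C

Series resistances:
  R_conv,in = 1/(4πr²h) = 1/(4π·0.227²·245) = 0.006303 K/W
  R_cast iron = (1/0.227 − 1/0.268)/(4πk) = 0.6739/(4π·50.1) = 0.001070 K/W
  R_cellular glass = (1/0.268 − 1/0.501)/(4πk) = 1.735/(4π·0.0669) = 2.064 K/W
ΣR = 2.072 K/W
ΔT = Q·ΣR = 96.3 × 2.072 = 199.5 K
Heat flows inward, so T_out = T_in + ΔT = -180 + 199.5 = 19.5 °C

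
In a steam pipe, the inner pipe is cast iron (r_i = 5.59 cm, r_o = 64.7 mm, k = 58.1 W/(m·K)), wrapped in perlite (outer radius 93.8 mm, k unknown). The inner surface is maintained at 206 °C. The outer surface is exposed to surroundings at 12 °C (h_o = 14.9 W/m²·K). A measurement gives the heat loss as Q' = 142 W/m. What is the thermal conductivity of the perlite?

ΣR = ΔT/Q' = |206 − 12|/142 = 1.366 m·K/W
Known resistances:
  R'_cast iron = ln(0.0647/0.0559)/(2πk) = 0.1462/(2π·58.1) = 4.005×10^-4 m·K/W
  R'_conv,out = 1/(2πr h) = 1/(2π·0.0938·14.9) = 0.1139 m·K/W
R_perlite = ΣR − ΣR_known = 1.366 − 0.1143 = 1.252 m·K/W
ln(r₂/r₁)/(2πk) = 1.252 ⇒ k = 0.3714/(2π·1.252) = 0.0472 W/m·K

k = 0.0472 W/m·K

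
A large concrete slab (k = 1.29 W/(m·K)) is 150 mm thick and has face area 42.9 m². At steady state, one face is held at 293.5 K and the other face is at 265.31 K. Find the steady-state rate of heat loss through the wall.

Q = kA·ΔT/L = 1.29 × 42.9 × |293.5 K − 265.31 K| / 0.150 = 10400 W

Q = 10.4 kW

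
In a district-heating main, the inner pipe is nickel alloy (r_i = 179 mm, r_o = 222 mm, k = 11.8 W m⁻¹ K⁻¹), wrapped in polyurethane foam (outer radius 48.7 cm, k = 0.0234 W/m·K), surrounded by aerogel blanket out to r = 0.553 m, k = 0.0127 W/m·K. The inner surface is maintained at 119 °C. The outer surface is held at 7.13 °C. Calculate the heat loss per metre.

Q' = 16.1 W/m

Treat each layer as a resistance in series:
  R'_nickel alloy = ln(0.222/0.179)/(2πk) = 0.2153/(2π·11.8) = 0.002904 m·K/W
  R'_polyurethane foam = ln(0.487/0.222)/(2πk) = 0.7856/(2π·0.0234) = 5.343 m·K/W
  R'_aerogel blanket = ln(0.553/0.487)/(2πk) = 0.1271/(2π·0.0127) = 1.593 m·K/W
ΣR = 0.002904 + 5.343 + 1.593 = 6.939 m·K/W
Q' = ΔT/ΣR = (119 °C − 7.13 °C)/6.939 = 16.1 W/m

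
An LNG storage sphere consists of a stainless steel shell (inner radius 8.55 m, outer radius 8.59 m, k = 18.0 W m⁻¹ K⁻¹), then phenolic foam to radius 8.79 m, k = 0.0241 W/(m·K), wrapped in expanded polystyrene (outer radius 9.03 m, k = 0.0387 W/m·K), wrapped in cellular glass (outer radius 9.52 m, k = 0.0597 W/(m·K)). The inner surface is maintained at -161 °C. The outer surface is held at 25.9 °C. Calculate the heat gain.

Q = 8280 W

Resistance network (inner→outer):
  R_stainless steel = (1/8.55 − 1/8.59)/(4πk) = 5.446×10^-4/(4π·18.0) = 2.408×10^-6 K/W
  R_phenolic foam = (1/8.59 − 1/8.79)/(4πk) = 0.002649/(4π·0.0241) = 0.008746 K/W
  R_expanded polystyrene = (1/8.79 − 1/9.03)/(4πk) = 0.003024/(4π·0.0387) = 0.006217 K/W
  R_cellular glass = (1/9.03 − 1/9.52)/(4πk) = 0.005700/(4π·0.0597) = 0.007598 K/W
ΣR = 2.408×10^-6 + 0.008746 + 0.006217 + 0.007598 = 0.02256 K/W
Q = ΔT/ΣR = (-161 °C − 25.9 °C)/0.02256 = -8280 W
(Negative Q ⇒ heat flows inward; heat gain = 8280 W.)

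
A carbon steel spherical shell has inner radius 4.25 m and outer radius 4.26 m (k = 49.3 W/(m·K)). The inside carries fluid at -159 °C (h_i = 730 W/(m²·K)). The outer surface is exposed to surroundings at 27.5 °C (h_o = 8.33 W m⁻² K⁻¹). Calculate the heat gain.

Resistance network (inner→outer):
  R_conv,in = 1/(4πr²h) = 1/(4π·4.25²·730) = 6.035×10^-6 K/W
  R_carbon steel = (1/4.25 − 1/4.26)/(4πk) = 5.523×10^-4/(4π·49.3) = 8.915×10^-7 K/W
  R_conv,out = 1/(4πr²h) = 1/(4π·4.26²·8.33) = 5.264×10^-4 K/W
ΣR = 6.035×10^-6 + 8.915×10^-7 + 5.264×10^-4 = 5.333×10^-4 K/W
Q = ΔT/ΣR = (-159 °C − 27.5 °C)/5.333×10^-4 = -3.50×10^5 W
(Negative Q ⇒ heat flows inward; heat gain = 3.50×10^5 W.)

Q = 3.50×10^5 W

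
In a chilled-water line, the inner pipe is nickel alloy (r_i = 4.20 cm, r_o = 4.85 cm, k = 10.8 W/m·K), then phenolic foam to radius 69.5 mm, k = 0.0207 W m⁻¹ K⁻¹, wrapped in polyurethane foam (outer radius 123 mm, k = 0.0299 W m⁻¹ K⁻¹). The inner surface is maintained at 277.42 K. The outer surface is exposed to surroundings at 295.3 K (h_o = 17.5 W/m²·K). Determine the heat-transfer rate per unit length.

Series thermal resistances, inner to outer:
  R'_nickel alloy = ln(0.0485/0.0420)/(2πk) = 0.1439/(2π·10.8) = 0.002121 m·K/W
  R'_phenolic foam = ln(0.0695/0.0485)/(2πk) = 0.3598/(2π·0.0207) = 2.766 m·K/W
  R'_polyurethane foam = ln(0.123/0.0695)/(2πk) = 0.5709/(2π·0.0299) = 3.039 m·K/W
  R'_conv,out = 1/(2πr h) = 1/(2π·0.123·17.5) = 0.07394 m·K/W
ΣR = 0.002121 + 2.766 + 3.039 + 0.07394 = 5.881 m·K/W
Q' = ΔT/ΣR = (277.42 K − 295.3 K)/5.881 = -3.04 W/m
(Negative Q' ⇒ heat flows inward; heat gain = 3.04 W/m.)

Q' = 3.04 W/m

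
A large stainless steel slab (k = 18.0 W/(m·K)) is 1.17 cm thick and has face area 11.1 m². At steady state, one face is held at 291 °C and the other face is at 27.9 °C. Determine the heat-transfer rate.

Q = 4490 kW

Q = kA·ΔT/L = 18.0 × 11.1 × |291 °C − 27.9 °C| / 0.0117 = 4.49×10^6 W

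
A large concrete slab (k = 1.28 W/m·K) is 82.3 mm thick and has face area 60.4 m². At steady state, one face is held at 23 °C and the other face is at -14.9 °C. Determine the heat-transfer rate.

Q = 35.6 kW

Q = kA·ΔT/L = 1.28 × 60.4 × |23 °C − -14.9 °C| / 0.0823 = 35600 W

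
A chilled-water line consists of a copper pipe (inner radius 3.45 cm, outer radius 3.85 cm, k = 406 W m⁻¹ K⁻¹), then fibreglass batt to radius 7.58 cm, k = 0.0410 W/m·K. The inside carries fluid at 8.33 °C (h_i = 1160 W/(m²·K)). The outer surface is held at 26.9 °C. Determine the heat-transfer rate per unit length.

Q' = 7.05 W/m

Series thermal resistances, inner to outer:
  R'_conv,in = 1/(2πr h) = 1/(2π·0.0345·1160) = 0.003977 m·K/W
  R'_copper = ln(0.0385/0.0345)/(2πk) = 0.1097/(2π·406) = 4.300×10^-5 m·K/W
  R'_fibreglass batt = ln(0.0758/0.0385)/(2πk) = 0.6774/(2π·0.0410) = 2.630 m·K/W
ΣR = 0.003977 + 4.300×10^-5 + 2.630 = 2.634 m·K/W
Q' = ΔT/ΣR = (8.33 °C − 26.9 °C)/2.634 = -7.05 W/m
(Negative Q' ⇒ heat flows inward; heat gain = 7.05 W/m.)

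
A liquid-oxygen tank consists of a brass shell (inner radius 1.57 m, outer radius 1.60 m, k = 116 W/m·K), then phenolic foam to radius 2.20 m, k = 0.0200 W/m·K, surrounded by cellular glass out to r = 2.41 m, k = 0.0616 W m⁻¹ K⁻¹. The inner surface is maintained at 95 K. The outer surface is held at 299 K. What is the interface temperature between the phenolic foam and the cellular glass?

Resistance network (inner→outer):
  R_brass = (1/1.57 − 1/1.60)/(4πk) = 0.01194/(4π·116) = 8.193×10^-6 K/W
  R_phenolic foam = (1/1.60 − 1/2.20)/(4πk) = 0.1705/(4π·0.0200) = 0.6782 K/W
  R_cellular glass = (1/2.20 − 1/2.41)/(4πk) = 0.03961/(4π·0.0616) = 0.05117 K/W
ΣR = 8.193×10^-6 + 0.6782 + 0.05117 = 0.7294 K/W
Q = ΔT/ΣR = (95 K − 299 K)/0.7294 = -279.7 W
From the inner boundary to the phenolic foam/cellular glass interface, ΣR_partial = 0.6782 K/W.
T_interface = T_in − Q·ΣR_partial = 95 K − (-279.7)(0.6782) = 284.7 K

T = 284.7 K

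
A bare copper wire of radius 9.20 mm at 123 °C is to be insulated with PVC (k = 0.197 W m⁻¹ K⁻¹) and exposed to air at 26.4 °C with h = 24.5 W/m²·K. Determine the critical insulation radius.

r_cr = 0.804 cm

For a cylinder, r_cr = k_ins/h = 0.197/24.5 = 0.00804 m = 0.804 cm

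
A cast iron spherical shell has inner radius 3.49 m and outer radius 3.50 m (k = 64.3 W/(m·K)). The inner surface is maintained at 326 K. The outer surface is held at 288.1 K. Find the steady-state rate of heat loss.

Q = 37400 kW

Q = 4πk·ΔT/(1/r₁ − 1/r₂) = 4π × 64.3 × 37.9 / (1/3.49 − 1/3.50) = 3.74×10^7 W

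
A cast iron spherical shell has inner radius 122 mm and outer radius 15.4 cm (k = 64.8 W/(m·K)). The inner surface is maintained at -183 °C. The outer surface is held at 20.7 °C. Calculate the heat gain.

Q = 97400 W

Q = 4πk·ΔT/(1/r₁ − 1/r₂) = 4π × 64.8 × 203.7 / (1/0.122 − 1/0.154) = 97400 W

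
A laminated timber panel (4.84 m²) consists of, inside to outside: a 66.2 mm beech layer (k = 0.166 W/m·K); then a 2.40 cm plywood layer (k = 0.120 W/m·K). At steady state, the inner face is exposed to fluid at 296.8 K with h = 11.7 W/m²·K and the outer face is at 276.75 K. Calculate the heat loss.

Q = 142 W

Treat each layer as a resistance in series:
  R_conv,in = 1/(hA) = 1/(11.7·4.84) = 0.01766 K/W
  R_beech = L/(kA) = 0.0662/(0.166·4.84) = 0.08240 K/W
  R_plywood = L/(kA) = 0.0240/(0.120·4.84) = 0.04132 K/W
ΣR = 0.01766 + 0.08240 + 0.04132 = 0.1414 K/W
Q = ΔT/ΣR = (296.8 K − 276.75 K)/0.1414 = 142 W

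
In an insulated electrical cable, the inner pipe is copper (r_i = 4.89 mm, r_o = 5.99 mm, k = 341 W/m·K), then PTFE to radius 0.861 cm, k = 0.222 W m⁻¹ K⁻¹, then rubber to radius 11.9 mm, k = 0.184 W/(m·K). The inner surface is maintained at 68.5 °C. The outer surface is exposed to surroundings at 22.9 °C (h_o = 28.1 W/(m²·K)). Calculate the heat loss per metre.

Series thermal resistances, inner to outer:
  R'_copper = ln(0.00599/0.00489)/(2πk) = 0.2029/(2π·341) = 9.470×10^-5 m·K/W
  R'_PTFE = ln(0.00861/0.00599)/(2πk) = 0.3628/(2π·0.222) = 0.2601 m·K/W
  R'_rubber = ln(0.0119/0.00861)/(2πk) = 0.3236/(2π·0.184) = 0.2799 m·K/W
  R'_conv,out = 1/(2πr h) = 1/(2π·0.0119·28.1) = 0.4760 m·K/W
ΣR = 9.470×10^-5 + 0.2601 + 0.2799 + 0.4760 = 1.016 m·K/W
Q' = ΔT/ΣR = (68.5 °C − 22.9 °C)/1.016 = 44.9 W/m

Q' = 44.9 W/m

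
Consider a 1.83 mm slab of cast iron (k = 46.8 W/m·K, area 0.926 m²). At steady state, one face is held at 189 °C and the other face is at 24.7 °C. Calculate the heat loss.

Q = 3.89×10^6 W

Q = kA·ΔT/L = 46.8 × 0.926 × |189 °C − 24.7 °C| / 0.00183 = 3.89×10^6 W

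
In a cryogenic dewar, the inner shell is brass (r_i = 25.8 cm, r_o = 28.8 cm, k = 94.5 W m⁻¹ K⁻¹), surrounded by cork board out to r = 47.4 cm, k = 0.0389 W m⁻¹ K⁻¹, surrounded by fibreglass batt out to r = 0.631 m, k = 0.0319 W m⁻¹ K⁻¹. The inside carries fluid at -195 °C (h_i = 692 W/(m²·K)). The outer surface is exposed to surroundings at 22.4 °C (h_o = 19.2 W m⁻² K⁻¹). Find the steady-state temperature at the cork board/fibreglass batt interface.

Treat each layer as a resistance in series:
  R_conv,in = 1/(4πr²h) = 1/(4π·0.258²·692) = 0.001728 K/W
  R_brass = (1/0.258 − 1/0.288)/(4πk) = 0.4037/(4π·94.5) = 3.400×10^-4 K/W
  R_cork board = (1/0.288 − 1/0.474)/(4πk) = 1.363/(4π·0.0389) = 2.787 K/W
  R_fibreglass batt = (1/0.474 − 1/0.631)/(4πk) = 0.5249/(4π·0.0319) = 1.309 K/W
  R_conv,out = 1/(4πr²h) = 1/(4π·0.631²·19.2) = 0.01041 K/W
ΣR = 0.001728 + 3.400×10^-4 + 2.787 + 1.309 + 0.01041 = 4.108 K/W
Q = ΔT/ΣR = (-195 °C − 22.4 °C)/4.108 = -52.92 W
From the inner boundary to the cork board/fibreglass batt interface, ΣR_partial = 2.789 K/W.
T_interface = T_in − Q·ΣR_partial = -195 °C − (-52.92)(2.789) = -47.4 °C

T = -47.4 °C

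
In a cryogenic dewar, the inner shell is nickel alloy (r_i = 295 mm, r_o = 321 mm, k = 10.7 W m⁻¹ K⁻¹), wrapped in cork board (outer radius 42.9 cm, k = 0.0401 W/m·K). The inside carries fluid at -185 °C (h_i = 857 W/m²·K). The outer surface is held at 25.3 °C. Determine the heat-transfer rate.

Q = 135 W

Resistance network (inner→outer):
  R_conv,in = 1/(4πr²h) = 1/(4π·0.295²·857) = 0.001067 K/W
  R_nickel alloy = (1/0.295 − 1/0.321)/(4πk) = 0.2746/(4π·10.7) = 0.002042 K/W
  R_cork board = (1/0.321 − 1/0.429)/(4πk) = 0.7843/(4π·0.0401) = 1.556 K/W
ΣR = 0.001067 + 0.002042 + 1.556 = 1.559 K/W
Q = ΔT/ΣR = (-185 °C − 25.3 °C)/1.559 = -135 W
(Negative Q ⇒ heat flows inward; heat gain = 135 W.)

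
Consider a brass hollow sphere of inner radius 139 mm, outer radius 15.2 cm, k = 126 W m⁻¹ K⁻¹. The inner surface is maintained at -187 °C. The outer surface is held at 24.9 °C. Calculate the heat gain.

Q = 4πk·ΔT/(1/r₁ − 1/r₂) = 4π × 126 × 211.9 / (1/0.139 − 1/0.152) = 5.45×10^5 W

Q = 5.45×10^5 W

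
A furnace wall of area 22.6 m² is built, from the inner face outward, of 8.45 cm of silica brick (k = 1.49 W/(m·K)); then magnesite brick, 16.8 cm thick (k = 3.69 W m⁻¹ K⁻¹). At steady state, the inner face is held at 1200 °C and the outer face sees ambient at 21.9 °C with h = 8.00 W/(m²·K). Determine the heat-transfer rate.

Resistance network (inner→outer):
  R_silica brick = L/(kA) = 0.0845/(1.49·22.6) = 0.002509 K/W
  R_magnesite brick = L/(kA) = 0.168/(3.69·22.6) = 0.002015 K/W
  R_conv,out = 1/(hA) = 1/(8.00·22.6) = 0.005531 K/W
ΣR = 0.002509 + 0.002015 + 0.005531 = 0.01005 K/W
Q = ΔT/ΣR = (1200 °C − 21.9 °C)/0.01005 = 1.17×10^5 W

Q = 117 kW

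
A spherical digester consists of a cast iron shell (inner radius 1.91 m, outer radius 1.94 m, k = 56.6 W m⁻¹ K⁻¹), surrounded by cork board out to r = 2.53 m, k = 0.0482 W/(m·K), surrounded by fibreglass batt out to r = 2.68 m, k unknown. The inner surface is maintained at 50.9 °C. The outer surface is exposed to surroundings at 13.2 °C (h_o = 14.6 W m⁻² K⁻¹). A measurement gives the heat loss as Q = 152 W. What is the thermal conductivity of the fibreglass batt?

ΣR = ΔT/Q = |50.9 − 13.2|/152 = 0.2480 K/W
Known resistances:
  R_cast iron = (1/1.91 − 1/1.94)/(4πk) = 0.008096/(4π·56.6) = 1.138×10^-5 K/W
  R_cork board = (1/1.94 − 1/2.53)/(4πk) = 0.1202/(4π·0.0482) = 0.1985 K/W
  R_conv,out = 1/(4πr²h) = 1/(4π·2.68²·14.6) = 7.589×10^-4 K/W
R_fibreglass batt = ΣR − ΣR_known = 0.2480 − 0.1993 = 0.04870 K/W
(1/r₁−1/r₂)/(4πk) = 0.04870 ⇒ k = 0.02212/(4π·0.04870) = 0.0361 W/m·K

k = 0.0361 W/m·K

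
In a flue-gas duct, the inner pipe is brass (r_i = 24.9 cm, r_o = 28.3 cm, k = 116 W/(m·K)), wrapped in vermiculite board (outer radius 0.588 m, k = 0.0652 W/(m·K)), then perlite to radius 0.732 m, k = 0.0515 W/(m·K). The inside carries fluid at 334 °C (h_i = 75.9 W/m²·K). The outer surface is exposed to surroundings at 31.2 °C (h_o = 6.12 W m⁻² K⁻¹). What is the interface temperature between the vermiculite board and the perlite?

Resistance network (inner→outer):
  R'_conv,in = 1/(2πr h) = 1/(2π·0.249·75.9) = 0.008421 m·K/W
  R'_brass = ln(0.283/0.249)/(2πk) = 0.1280/(2π·116) = 1.756×10^-4 m·K/W
  R'_vermiculite board = ln(0.588/0.283)/(2πk) = 0.7313/(2π·0.0652) = 1.785 m·K/W
  R'_perlite = ln(0.732/0.588)/(2πk) = 0.2191/(2π·0.0515) = 0.6770 m·K/W
  R'_conv,out = 1/(2πr h) = 1/(2π·0.732·6.12) = 0.03553 m·K/W
ΣR = 0.008421 + 1.756×10^-4 + 1.785 + 0.6770 + 0.03553 = 2.506 m·K/W
Q' = ΔT/ΣR = (334 °C − 31.2 °C)/2.506 = 120.8 W/m
From the inner boundary to the vermiculite board/perlite interface, ΣR_partial = 1.794 m·K/W.
T_interface = T_in − Q'·ΣR_partial = 334 °C − (120.8)(1.794) = 117 °C

T = 117 °C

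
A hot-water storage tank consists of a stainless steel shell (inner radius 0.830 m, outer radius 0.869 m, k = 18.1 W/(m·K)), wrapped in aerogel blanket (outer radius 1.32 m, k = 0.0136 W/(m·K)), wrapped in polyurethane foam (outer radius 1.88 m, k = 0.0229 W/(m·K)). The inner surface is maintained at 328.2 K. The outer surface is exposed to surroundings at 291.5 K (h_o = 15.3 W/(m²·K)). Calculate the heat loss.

Resistance network (inner→outer):
  R_stainless steel = (1/0.830 − 1/0.869)/(4πk) = 0.05407/(4π·18.1) = 2.377×10^-4 K/W
  R_aerogel blanket = (1/0.869 − 1/1.32)/(4πk) = 0.3932/(4π·0.0136) = 2.301 K/W
  R_polyurethane foam = (1/1.32 − 1/1.88)/(4πk) = 0.2257/(4π·0.0229) = 0.7842 K/W
  R_conv,out = 1/(4πr²h) = 1/(4π·1.88²·15.3) = 0.001472 K/W
ΣR = 2.377×10^-4 + 2.301 + 0.7842 + 0.001472 = 3.087 K/W
Q = ΔT/ΣR = (328.2 K − 291.5 K)/3.087 = 11.9 W

Q = 11.9 W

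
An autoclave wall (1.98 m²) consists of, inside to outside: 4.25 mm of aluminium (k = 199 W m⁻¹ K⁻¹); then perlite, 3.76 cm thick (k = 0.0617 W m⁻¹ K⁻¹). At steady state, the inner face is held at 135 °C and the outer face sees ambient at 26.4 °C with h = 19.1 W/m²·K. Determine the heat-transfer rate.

Resistance network (inner→outer):
  R_aluminium = L/(kA) = 0.00425/(199·1.98) = 1.079×10^-5 K/W
  R_perlite = L/(kA) = 0.0376/(0.0617·1.98) = 0.3078 K/W
  R_conv,out = 1/(hA) = 1/(19.1·1.98) = 0.02644 K/W
ΣR = 1.079×10^-5 + 0.3078 + 0.02644 = 0.3343 K/W
Q = ΔT/ΣR = (135 °C − 26.4 °C)/0.3343 = 325 W

Q = 325 W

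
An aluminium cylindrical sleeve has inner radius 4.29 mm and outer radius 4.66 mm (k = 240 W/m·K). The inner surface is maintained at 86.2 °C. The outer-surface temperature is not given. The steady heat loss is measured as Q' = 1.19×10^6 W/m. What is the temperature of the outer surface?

Series resistances:
  R'_aluminium = ln(0.00466/0.00429)/(2πk) = 0.08273/(2π·240) = 5.486×10^-5 m·K/W
ΣR = 5.486×10^-5 m·K/W
ΔT = Q'·ΣR = 1.19×10^6 × 5.486×10^-5 = 65.28 K
Heat flows outward, so T_out = T_in − ΔT = 86.2 − 65.28 = 20.9 °C

T_out = 20.9 °C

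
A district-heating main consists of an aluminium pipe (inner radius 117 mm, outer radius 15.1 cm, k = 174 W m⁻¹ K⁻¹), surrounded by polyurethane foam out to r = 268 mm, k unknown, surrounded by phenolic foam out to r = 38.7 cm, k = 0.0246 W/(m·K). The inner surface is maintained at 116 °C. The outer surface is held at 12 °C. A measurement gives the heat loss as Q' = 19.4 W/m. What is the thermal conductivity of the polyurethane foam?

ΣR = ΔT/Q' = |116 − 12|/19.4 = 5.361 m·K/W
Known resistances:
  R'_aluminium = ln(0.151/0.117)/(2πk) = 0.2551/(2π·174) = 2.333×10^-4 m·K/W
  R'_phenolic foam = ln(0.387/0.268)/(2πk) = 0.3674/(2π·0.0246) = 2.377 m·K/W
R_polyurethane foam = ΣR − ΣR_known = 5.361 − 2.377 = 2.984 m·K/W
ln(r₂/r₁)/(2πk) = 2.984 ⇒ k = 0.5737/(2π·2.984) = 0.0306 W/m·K

k = 0.0306 W/m·K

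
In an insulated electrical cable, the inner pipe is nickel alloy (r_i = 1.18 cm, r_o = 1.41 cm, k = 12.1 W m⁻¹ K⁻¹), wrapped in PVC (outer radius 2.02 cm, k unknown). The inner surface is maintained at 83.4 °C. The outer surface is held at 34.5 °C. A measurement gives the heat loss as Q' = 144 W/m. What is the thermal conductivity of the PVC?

k = 0.170 W/m·K

ΣR = ΔT/Q' = |83.4 − 34.5|/144 = 0.3396 m·K/W
Known resistances:
  R'_nickel alloy = ln(0.0141/0.0118)/(2πk) = 0.1781/(2π·12.1) = 0.002342 m·K/W
R_PVC = ΣR − ΣR_known = 0.3396 − 0.002342 = 0.3373 m·K/W
ln(r₂/r₁)/(2πk) = 0.3373 ⇒ k = 0.3595/(2π·0.3373) = 0.170 W/m·K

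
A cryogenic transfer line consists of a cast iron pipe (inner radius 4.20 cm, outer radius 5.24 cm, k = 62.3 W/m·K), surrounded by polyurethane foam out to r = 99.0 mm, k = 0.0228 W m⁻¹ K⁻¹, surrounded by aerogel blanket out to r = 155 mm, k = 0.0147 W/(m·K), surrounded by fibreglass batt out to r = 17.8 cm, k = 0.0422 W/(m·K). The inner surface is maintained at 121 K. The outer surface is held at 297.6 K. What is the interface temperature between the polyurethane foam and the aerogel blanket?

T = 200.9 K

Treat each layer as a resistance in series:
  R'_cast iron = ln(0.0524/0.0420)/(2πk) = 0.2212/(2π·62.3) = 5.652×10^-4 m·K/W
  R'_polyurethane foam = ln(0.0990/0.0524)/(2πk) = 0.6362/(2π·0.0228) = 4.441 m·K/W
  R'_aerogel blanket = ln(0.155/0.0990)/(2πk) = 0.4483/(2π·0.0147) = 4.854 m·K/W
  R'_fibreglass batt = ln(0.178/0.155)/(2πk) = 0.1384/(2π·0.0422) = 0.5218 m·K/W
ΣR = 5.652×10^-4 + 4.441 + 4.854 + 0.5218 = 9.817 m·K/W
Q' = ΔT/ΣR = (121 K − 297.6 K)/9.817 = -17.99 W/m
From the inner boundary to the polyurethane foam/aerogel blanket interface, ΣR_partial = 4.442 m·K/W.
T_interface = T_in − Q'·ΣR_partial = 121 K − (-17.99)(4.442) = 200.9 K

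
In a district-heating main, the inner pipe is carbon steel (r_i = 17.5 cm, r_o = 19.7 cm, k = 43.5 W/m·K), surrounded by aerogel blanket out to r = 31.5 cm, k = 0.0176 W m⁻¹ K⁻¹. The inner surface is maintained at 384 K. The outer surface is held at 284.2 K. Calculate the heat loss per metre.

Treat each layer as a resistance in series:
  R'_carbon steel = ln(0.197/0.175)/(2πk) = 0.1184/(2π·43.5) = 4.333×10^-4 m·K/W
  R'_aerogel blanket = ln(0.315/0.197)/(2πk) = 0.4694/(2π·0.0176) = 4.244 m·K/W
ΣR = 4.333×10^-4 + 4.244 = 4.244 m·K/W
Q' = ΔT/ΣR = (384 K − 284.2 K)/4.244 = 23.5 W/m

Q' = 23.5 W/m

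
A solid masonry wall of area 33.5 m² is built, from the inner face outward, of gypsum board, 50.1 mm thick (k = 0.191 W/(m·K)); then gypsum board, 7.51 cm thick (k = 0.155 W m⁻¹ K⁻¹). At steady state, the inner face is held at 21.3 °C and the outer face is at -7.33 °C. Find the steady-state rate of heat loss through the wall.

Q = 1280 W

Treat each layer as a resistance in series:
  R_gypsum board = L/(kA) = 0.0501/(0.191·33.5) = 0.007830 K/W
  R_gypsum board = L/(kA) = 0.0751/(0.155·33.5) = 0.01446 K/W
ΣR = 0.007830 + 0.01446 = 0.02229 K/W
Q = ΔT/ΣR = (21.3 °C − -7.33 °C)/0.02229 = 1280 W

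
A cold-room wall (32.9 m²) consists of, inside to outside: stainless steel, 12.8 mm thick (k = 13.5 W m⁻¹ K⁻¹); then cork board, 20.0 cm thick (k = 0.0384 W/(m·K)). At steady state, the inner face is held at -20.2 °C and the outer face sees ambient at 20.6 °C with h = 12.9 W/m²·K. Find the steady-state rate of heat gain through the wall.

Q = 254 W

Resistance network (inner→outer):
  R_stainless steel = L/(kA) = 0.0128/(13.5·32.9) = 2.882×10^-5 K/W
  R_cork board = L/(kA) = 0.200/(0.0384·32.9) = 0.1583 K/W
  R_conv,out = 1/(hA) = 1/(12.9·32.9) = 0.002356 K/W
ΣR = 2.882×10^-5 + 0.1583 + 0.002356 = 0.1607 K/W
Q = ΔT/ΣR = (-20.2 °C − 20.6 °C)/0.1607 = -254 W
(Negative Q ⇒ heat flows inward; heat gain = 254 W.)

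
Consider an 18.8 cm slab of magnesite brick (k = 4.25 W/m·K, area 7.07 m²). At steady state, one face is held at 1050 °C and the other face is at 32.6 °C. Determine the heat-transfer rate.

Q = 1.63×10^5 W

Q = kA·ΔT/L = 4.25 × 7.07 × |1050 °C − 32.6 °C| / 0.188 = 1.63×10^5 W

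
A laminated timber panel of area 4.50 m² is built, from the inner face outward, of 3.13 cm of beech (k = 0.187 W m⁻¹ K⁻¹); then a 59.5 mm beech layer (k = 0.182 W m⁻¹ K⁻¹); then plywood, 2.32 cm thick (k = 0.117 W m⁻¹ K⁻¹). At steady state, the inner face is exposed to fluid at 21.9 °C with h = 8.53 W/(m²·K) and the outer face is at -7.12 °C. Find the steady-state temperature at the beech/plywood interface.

Treat each layer as a resistance in series:
  R_conv,in = 1/(hA) = 1/(8.53·4.50) = 0.02605 K/W
  R_beech = L/(kA) = 0.0313/(0.187·4.50) = 0.03720 K/W
  R_beech = L/(kA) = 0.0595/(0.182·4.50) = 0.07265 K/W
  R_plywood = L/(kA) = 0.0232/(0.117·4.50) = 0.04406 K/W
ΣR = 0.02605 + 0.03720 + 0.07265 + 0.04406 = 0.1800 K/W
Q = ΔT/ΣR = (21.9 °C − -7.12 °C)/0.1800 = 161.2 W
From the inner boundary to the beech/plywood interface, ΣR_partial = 0.1359 K/W.
T_interface = T_in − Q·ΣR_partial = 21.9 °C − (161.2)(0.1359) = -0.01 °C

T = -0.01 °C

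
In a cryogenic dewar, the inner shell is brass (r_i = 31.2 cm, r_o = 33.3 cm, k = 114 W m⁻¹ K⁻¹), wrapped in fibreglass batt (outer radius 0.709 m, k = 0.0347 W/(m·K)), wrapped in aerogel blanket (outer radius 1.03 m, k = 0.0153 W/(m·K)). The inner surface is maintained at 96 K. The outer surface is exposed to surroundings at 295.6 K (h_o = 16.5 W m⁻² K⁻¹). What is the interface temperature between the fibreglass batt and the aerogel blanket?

T = 218.7 K

Series thermal resistances, inner to outer:
  R_brass = (1/0.312 − 1/0.333)/(4πk) = 0.2021/(4π·114) = 1.411×10^-4 K/W
  R_fibreglass batt = (1/0.333 − 1/0.709)/(4πk) = 1.593/(4π·0.0347) = 3.652 K/W
  R_aerogel blanket = (1/0.709 − 1/1.03)/(4πk) = 0.4396/(4π·0.0153) = 2.286 K/W
  R_conv,out = 1/(4πr²h) = 1/(4π·1.03²·16.5) = 0.004546 K/W
ΣR = 1.411×10^-4 + 3.652 + 2.286 + 0.004546 = 5.943 K/W
Q = ΔT/ΣR = (96 K − 295.6 K)/5.943 = -33.59 W
From the inner boundary to the fibreglass batt/aerogel blanket interface, ΣR_partial = 3.652 K/W.
T_interface = T_in − Q·ΣR_partial = 96 K − (-33.59)(3.652) = 218.7 K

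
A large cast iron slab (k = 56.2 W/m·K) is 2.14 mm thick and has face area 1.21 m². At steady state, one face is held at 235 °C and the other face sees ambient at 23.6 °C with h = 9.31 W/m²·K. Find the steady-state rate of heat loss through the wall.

Series thermal resistances, inner to outer:
  R_cast iron = L/(kA) = 0.00214/(56.2·1.21) = 3.147×10^-5 K/W
  R_conv,out = 1/(hA) = 1/(9.31·1.21) = 0.08877 K/W
ΣR = 3.147×10^-5 + 0.08877 = 0.08880 K/W
Q = ΔT/ΣR = (235 °C − 23.6 °C)/0.08880 = 2380 W

Q = 2.38 kW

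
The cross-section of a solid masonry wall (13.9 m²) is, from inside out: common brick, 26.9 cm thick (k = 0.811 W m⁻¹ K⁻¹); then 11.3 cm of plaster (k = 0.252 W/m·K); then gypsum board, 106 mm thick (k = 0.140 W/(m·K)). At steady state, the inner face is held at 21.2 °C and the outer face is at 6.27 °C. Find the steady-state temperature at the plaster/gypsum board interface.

T = 13.6 °C

Series thermal resistances, inner to outer:
  R_common brick = L/(kA) = 0.269/(0.811·13.9) = 0.02386 K/W
  R_plaster = L/(kA) = 0.113/(0.252·13.9) = 0.03226 K/W
  R_gypsum board = L/(kA) = 0.106/(0.140·13.9) = 0.05447 K/W
ΣR = 0.02386 + 0.03226 + 0.05447 = 0.1106 K/W
Q = ΔT/ΣR = (21.2 °C − 6.27 °C)/0.1106 = 135.0 W
From the inner boundary to the plaster/gypsum board interface, ΣR_partial = 0.05612 K/W.
T_interface = T_in − Q·ΣR_partial = 21.2 °C − (135.0)(0.05612) = 13.6 °C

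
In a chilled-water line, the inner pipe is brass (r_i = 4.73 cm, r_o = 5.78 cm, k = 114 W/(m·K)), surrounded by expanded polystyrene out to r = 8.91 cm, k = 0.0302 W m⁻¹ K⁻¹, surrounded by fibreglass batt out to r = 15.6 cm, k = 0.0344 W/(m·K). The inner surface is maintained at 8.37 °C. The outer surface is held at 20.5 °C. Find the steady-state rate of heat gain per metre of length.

Resistance network (inner→outer):
  R'_brass = ln(0.0578/0.0473)/(2πk) = 0.2005/(2π·114) = 2.799×10^-4 m·K/W
  R'_expanded polystyrene = ln(0.0891/0.0578)/(2πk) = 0.4328/(2π·0.0302) = 2.281 m·K/W
  R'_fibreglass batt = ln(0.156/0.0891)/(2πk) = 0.5601/(2π·0.0344) = 2.591 m·K/W
ΣR = 2.799×10^-4 + 2.281 + 2.591 = 4.872 m·K/W
Q' = ΔT/ΣR = (8.37 °C − 20.5 °C)/4.872 = -2.49 W/m
(Negative Q' ⇒ heat flows inward; heat gain = 2.49 W/m.)

Q' = 2.49 W/m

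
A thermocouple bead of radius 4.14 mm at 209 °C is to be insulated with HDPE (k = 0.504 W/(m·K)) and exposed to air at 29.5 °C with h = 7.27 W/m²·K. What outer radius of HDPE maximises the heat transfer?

For a sphere, r_cr = 2k_ins/h = 2·0.504/7.27 = 0.139 m = 13.9 cm

r_cr = 13.9 cm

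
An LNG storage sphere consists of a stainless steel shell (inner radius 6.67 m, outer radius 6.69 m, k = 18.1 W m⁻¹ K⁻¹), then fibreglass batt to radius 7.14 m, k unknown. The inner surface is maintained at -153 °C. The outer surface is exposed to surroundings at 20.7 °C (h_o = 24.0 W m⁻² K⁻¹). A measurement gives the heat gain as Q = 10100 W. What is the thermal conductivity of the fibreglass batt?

k = 0.0438 W/m·K

ΣR = ΔT/Q = |-153 − 20.7|/10100 = 0.01720 K/W
Known resistances:
  R_stainless steel = (1/6.67 − 1/6.69)/(4πk) = 4.482×10^-4/(4π·18.1) = 1.971×10^-6 K/W
  R_conv,out = 1/(4πr²h) = 1/(4π·7.14²·24.0) = 6.504×10^-5 K/W
R_fibreglass batt = ΣR − ΣR_known = 0.01720 − 6.701×10^-5 = 0.01713 K/W
(1/r₁−1/r₂)/(4πk) = 0.01713 ⇒ k = 0.009421/(4π·0.01713) = 0.0438 W/m·K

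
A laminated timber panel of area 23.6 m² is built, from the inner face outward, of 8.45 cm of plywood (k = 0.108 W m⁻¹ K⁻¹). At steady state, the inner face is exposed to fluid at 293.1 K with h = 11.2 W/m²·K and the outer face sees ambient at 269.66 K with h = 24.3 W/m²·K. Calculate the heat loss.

Q = 606 W

Treat each layer as a resistance in series:
  R_conv,in = 1/(hA) = 1/(11.2·23.6) = 0.003783 K/W
  R_plywood = L/(kA) = 0.0845/(0.108·23.6) = 0.03315 K/W
  R_conv,out = 1/(hA) = 1/(24.3·23.6) = 0.001744 K/W
ΣR = 0.003783 + 0.03315 + 0.001744 = 0.03868 K/W
Q = ΔT/ΣR = (293.1 K − 269.66 K)/0.03868 = 606 W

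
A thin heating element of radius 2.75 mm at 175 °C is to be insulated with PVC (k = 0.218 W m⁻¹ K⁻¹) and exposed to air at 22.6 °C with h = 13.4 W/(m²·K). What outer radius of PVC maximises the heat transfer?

For a cylinder, r_cr = k_ins/h = 0.218/13.4 = 0.0163 m = 1.63 cm

r_cr = 1.63 cm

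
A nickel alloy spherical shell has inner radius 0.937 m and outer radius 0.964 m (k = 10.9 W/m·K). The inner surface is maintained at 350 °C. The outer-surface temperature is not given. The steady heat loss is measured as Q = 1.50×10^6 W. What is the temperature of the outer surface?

T_out = 22.7 °C

Series resistances:
  R_nickel alloy = (1/0.937 − 1/0.964)/(4πk) = 0.02989/(4π·10.9) = 2.182×10^-4 K/W
ΣR = 2.182×10^-4 K/W
ΔT = Q·ΣR = 1.50×10^6 × 2.182×10^-4 = 327.3 K
Heat flows outward, so T_out = T_in − ΔT = 350 − 327.3 = 22.7 °C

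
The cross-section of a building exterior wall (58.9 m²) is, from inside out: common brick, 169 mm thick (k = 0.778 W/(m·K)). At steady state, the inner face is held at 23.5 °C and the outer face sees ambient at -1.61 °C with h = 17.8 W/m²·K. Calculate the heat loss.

Q = 5410 W

Resistance network (inner→outer):
  R_common brick = L/(kA) = 0.169/(0.778·58.9) = 0.003688 K/W
  R_conv,out = 1/(hA) = 1/(17.8·58.9) = 9.538×10^-4 K/W
ΣR = 0.003688 + 9.538×10^-4 = 0.004642 K/W
Q = ΔT/ΣR = (23.5 °C − -1.61 °C)/0.004642 = 5410 W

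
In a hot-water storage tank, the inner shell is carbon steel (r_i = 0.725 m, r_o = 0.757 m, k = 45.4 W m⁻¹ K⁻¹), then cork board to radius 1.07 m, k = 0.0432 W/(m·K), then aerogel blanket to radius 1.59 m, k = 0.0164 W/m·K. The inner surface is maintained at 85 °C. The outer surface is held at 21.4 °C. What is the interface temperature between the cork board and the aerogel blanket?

T = 64.4 °C

Series thermal resistances, inner to outer:
  R_carbon steel = (1/0.725 − 1/0.757)/(4πk) = 0.05831/(4π·45.4) = 1.022×10^-4 K/W
  R_cork board = (1/0.757 − 1/1.07)/(4πk) = 0.3864/(4π·0.0432) = 0.7118 K/W
  R_aerogel blanket = (1/1.07 − 1/1.59)/(4πk) = 0.3056/(4π·0.0164) = 1.483 K/W
ΣR = 1.022×10^-4 + 0.7118 + 1.483 = 2.195 K/W
Q = ΔT/ΣR = (85 °C − 21.4 °C)/2.195 = 28.97 W
From the inner boundary to the cork board/aerogel blanket interface, ΣR_partial = 0.7119 K/W.
T_interface = T_in − Q·ΣR_partial = 85 °C − (28.97)(0.7119) = 64.4 °C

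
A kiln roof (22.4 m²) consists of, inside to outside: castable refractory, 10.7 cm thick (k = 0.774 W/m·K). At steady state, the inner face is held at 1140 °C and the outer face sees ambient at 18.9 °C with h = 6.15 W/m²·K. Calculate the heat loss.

Q = 83.5 kW

Resistance network (inner→outer):
  R_castable refractory = L/(kA) = 0.107/(0.774·22.4) = 0.006172 K/W
  R_conv,out = 1/(hA) = 1/(6.15·22.4) = 0.007259 K/W
ΣR = 0.006172 + 0.007259 = 0.01343 K/W
Q = ΔT/ΣR = (1140 °C − 18.9 °C)/0.01343 = 83500 W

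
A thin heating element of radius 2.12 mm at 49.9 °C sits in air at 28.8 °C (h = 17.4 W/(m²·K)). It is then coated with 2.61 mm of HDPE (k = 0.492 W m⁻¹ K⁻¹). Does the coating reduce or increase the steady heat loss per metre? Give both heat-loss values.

increases: 4.89 → 9.62 W/m

Critical radius for a cylinder: r_cr = k/h = 0.0283 m = 2.83 cm.
Outer radius after coating: r₂ = 0.00212 + 0.00261 = 0.00473 m.
Since r₁ < r_cr and r₂ ≤ r_cr, the coating moves toward the maximum at r_cr — heat loss rises.
Bare: R = 1/(2πr₁h) = 4.315 m·K/W; Q = 21.1/4.315 = 4.89 W/m.
Coated: R = R_cond + R_conv = 2.193 m·K/W; Q = 21.1/2.193 = 9.62 W/m.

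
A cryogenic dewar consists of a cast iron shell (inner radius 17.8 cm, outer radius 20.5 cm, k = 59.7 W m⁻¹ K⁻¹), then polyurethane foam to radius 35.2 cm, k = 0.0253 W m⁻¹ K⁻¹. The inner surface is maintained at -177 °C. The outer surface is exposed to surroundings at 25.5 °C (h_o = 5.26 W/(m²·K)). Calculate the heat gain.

Q = 31.0 W

Resistance network (inner→outer):
  R_cast iron = (1/0.178 − 1/0.205)/(4πk) = 0.7399/(4π·59.7) = 9.863×10^-4 K/W
  R_polyurethane foam = (1/0.205 − 1/0.352)/(4πk) = 2.037/(4π·0.0253) = 6.408 K/W
  R_conv,out = 1/(4πr²h) = 1/(4π·0.352²·5.26) = 0.1221 K/W
ΣR = 9.863×10^-4 + 6.408 + 0.1221 = 6.531 K/W
Q = ΔT/ΣR = (-177 °C − 25.5 °C)/6.531 = -31.0 W
(Negative Q ⇒ heat flows inward; heat gain = 31.0 W.)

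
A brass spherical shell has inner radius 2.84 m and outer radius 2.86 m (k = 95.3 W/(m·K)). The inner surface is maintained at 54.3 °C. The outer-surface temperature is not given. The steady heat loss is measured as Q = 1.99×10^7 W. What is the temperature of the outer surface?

T_out = 13.4 °C

Sum the resistances:
  R_brass = (1/2.84 − 1/2.86)/(4πk) = 0.002462/(4π·95.3) = 2.056×10^-6 K/W
ΣR = 2.056×10^-6 K/W
ΔT = Q·ΣR = 1.99×10^7 × 2.056×10^-6 = 40.91 K
Heat flows outward, so T_out = T_in − ΔT = 54.3 − 40.91 = 13.4 °C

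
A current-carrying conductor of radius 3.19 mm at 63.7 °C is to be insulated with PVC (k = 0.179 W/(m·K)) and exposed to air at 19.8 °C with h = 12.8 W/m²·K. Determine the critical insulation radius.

r_cr = 1.40 cm

For a cylinder, r_cr = k_ins/h = 0.179/12.8 = 0.0140 m = 1.40 cm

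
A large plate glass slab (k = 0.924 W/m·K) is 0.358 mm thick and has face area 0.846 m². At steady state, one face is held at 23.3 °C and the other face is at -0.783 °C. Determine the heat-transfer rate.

Q = 52600 W

Q = kA·ΔT/L = 0.924 × 0.846 × |23.3 °C − -0.783 °C| / 3.58×10^-4 = 52600 W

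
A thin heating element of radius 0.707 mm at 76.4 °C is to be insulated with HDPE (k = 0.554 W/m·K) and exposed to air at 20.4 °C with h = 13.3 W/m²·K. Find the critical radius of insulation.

r_cr = 4.17 cm

For a cylinder, r_cr = k_ins/h = 0.554/13.3 = 0.0417 m = 4.17 cm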